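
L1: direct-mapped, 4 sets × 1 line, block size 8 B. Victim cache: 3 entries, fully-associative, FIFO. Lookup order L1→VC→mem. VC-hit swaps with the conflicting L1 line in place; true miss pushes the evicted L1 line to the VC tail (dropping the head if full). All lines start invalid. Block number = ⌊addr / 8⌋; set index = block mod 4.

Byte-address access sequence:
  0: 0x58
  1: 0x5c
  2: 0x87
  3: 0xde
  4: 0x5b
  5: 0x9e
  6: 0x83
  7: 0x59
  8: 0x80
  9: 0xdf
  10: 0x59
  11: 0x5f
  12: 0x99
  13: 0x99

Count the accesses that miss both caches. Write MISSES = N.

0: 0x58 (blk 11, set 3) → MISS  vc=[]
1: 0x5c (blk 11, set 3) → L1-HIT  vc=[]
2: 0x87 (blk 16, set 0) → MISS  vc=[]
3: 0xde (blk 27, set 3) → MISS  vc=[11]
4: 0x5b (blk 11, set 3) → VC-HIT  vc=[27]
5: 0x9e (blk 19, set 3) → MISS  vc=[27, 11]
6: 0x83 (blk 16, set 0) → L1-HIT  vc=[27, 11]
7: 0x59 (blk 11, set 3) → VC-HIT  vc=[27, 19]
8: 0x80 (blk 16, set 0) → L1-HIT  vc=[27, 19]
9: 0xdf (blk 27, set 3) → VC-HIT  vc=[11, 19]
10: 0x59 (blk 11, set 3) → VC-HIT  vc=[27, 19]
11: 0x5f (blk 11, set 3) → L1-HIT  vc=[27, 19]
12: 0x99 (blk 19, set 3) → VC-HIT  vc=[27, 11]
13: 0x99 (blk 19, set 3) → L1-HIT  vc=[27, 11]

MISSES = 4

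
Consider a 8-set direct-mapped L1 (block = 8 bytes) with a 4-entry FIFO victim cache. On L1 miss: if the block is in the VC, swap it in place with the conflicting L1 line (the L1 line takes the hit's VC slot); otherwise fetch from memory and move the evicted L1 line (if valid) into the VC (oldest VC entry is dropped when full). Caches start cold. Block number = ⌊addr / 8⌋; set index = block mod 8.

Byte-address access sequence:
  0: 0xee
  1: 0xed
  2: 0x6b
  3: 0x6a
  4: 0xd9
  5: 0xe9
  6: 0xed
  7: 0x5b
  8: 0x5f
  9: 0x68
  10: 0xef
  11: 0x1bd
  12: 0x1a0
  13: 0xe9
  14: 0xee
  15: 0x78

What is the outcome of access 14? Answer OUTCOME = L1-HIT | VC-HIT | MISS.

OUTCOME = L1-HIT

0: 0xee (blk 29, set 5) → MISS  vc=[]
1: 0xed (blk 29, set 5) → L1-HIT  vc=[]
2: 0x6b (blk 13, set 5) → MISS  vc=[29]
3: 0x6a (blk 13, set 5) → L1-HIT  vc=[29]
4: 0xd9 (blk 27, set 3) → MISS  vc=[29]
5: 0xe9 (blk 29, set 5) → VC-HIT  vc=[13]
6: 0xed (blk 29, set 5) → L1-HIT  vc=[13]
7: 0x5b (blk 11, set 3) → MISS  vc=[13, 27]
8: 0x5f (blk 11, set 3) → L1-HIT  vc=[13, 27]
9: 0x68 (blk 13, set 5) → VC-HIT  vc=[29, 27]
10: 0xef (blk 29, set 5) → VC-HIT  vc=[13, 27]
11: 0x1bd (blk 55, set 7) → MISS  vc=[13, 27]
12: 0x1a0 (blk 52, set 4) → MISS  vc=[13, 27]
13: 0xe9 (blk 29, set 5) → L1-HIT  vc=[13, 27]
14: 0xee (blk 29, set 5) → L1-HIT  vc=[13, 27]
15: 0x78 (blk 15, set 7) → MISS  vc=[13, 27, 55]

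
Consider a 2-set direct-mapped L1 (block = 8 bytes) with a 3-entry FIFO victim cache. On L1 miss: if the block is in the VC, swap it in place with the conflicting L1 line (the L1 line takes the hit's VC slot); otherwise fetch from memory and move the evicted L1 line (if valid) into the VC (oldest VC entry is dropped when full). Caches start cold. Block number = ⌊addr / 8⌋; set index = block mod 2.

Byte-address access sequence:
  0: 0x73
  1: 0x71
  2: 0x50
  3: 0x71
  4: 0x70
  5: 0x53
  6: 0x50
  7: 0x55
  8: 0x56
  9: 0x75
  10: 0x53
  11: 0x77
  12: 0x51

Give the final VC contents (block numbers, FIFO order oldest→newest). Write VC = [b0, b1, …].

#0 0x73→b14/s0 MISS; vc=[]
#1 0x71→b14/s0 L1-HIT; vc=[]
#2 0x50→b10/s0 MISS; vc=[14]
#3 0x71→b14/s0 VC-HIT; vc=[10]
#4 0x70→b14/s0 L1-HIT; vc=[10]
#5 0x53→b10/s0 VC-HIT; vc=[14]
#6 0x50→b10/s0 L1-HIT; vc=[14]
#7 0x55→b10/s0 L1-HIT; vc=[14]
#8 0x56→b10/s0 L1-HIT; vc=[14]
#9 0x75→b14/s0 VC-HIT; vc=[10]
#10 0x53→b10/s0 VC-HIT; vc=[14]
#11 0x77→b14/s0 VC-HIT; vc=[10]
#12 0x51→b10/s0 VC-HIT; vc=[14]

VC = [14]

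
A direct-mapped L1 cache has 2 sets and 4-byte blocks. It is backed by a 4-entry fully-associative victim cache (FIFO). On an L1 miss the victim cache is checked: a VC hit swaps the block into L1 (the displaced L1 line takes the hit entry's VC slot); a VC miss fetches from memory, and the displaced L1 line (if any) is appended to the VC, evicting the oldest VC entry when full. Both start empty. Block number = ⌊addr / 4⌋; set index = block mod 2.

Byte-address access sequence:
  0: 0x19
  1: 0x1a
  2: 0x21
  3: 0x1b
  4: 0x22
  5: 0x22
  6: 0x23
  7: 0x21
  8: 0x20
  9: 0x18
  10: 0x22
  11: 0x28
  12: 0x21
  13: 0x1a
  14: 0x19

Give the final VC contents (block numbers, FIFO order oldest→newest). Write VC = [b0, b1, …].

  [0] addr=0x19 blk=6 s=0: MISS | VC []
  [1] addr=0x1a blk=6 s=0: L1-HIT | VC []
  [2] addr=0x21 blk=8 s=0: MISS | VC [6]
  [3] addr=0x1b blk=6 s=0: VC-HIT | VC [8]
  [4] addr=0x22 blk=8 s=0: VC-HIT | VC [6]
  [5] addr=0x22 blk=8 s=0: L1-HIT | VC [6]
  [6] addr=0x23 blk=8 s=0: L1-HIT | VC [6]
  [7] addr=0x21 blk=8 s=0: L1-HIT | VC [6]
  [8] addr=0x20 blk=8 s=0: L1-HIT | VC [6]
  [9] addr=0x18 blk=6 s=0: VC-HIT | VC [8]
  [10] addr=0x22 blk=8 s=0: VC-HIT | VC [6]
  [11] addr=0x28 blk=10 s=0: MISS | VC [6, 8]
  [12] addr=0x21 blk=8 s=0: VC-HIT | VC [6, 10]
  [13] addr=0x1a blk=6 s=0: VC-HIT | VC [8, 10]
  [14] addr=0x19 blk=6 s=0: L1-HIT | VC [8, 10]

VC = [8, 10]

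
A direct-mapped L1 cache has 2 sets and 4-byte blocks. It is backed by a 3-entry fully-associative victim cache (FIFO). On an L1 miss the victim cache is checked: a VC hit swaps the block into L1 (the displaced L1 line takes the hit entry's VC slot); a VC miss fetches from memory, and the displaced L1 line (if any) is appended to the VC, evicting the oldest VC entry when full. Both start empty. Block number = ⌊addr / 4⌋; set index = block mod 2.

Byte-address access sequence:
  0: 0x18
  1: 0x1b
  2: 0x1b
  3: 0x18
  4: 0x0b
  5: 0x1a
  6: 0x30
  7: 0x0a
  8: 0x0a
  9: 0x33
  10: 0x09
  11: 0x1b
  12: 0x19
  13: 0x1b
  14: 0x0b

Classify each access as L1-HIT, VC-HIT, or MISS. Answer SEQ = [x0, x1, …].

SEQ = [MISS, L1-HIT, L1-HIT, L1-HIT, MISS, VC-HIT, MISS, VC-HIT, L1-HIT, VC-HIT, VC-HIT, VC-HIT, L1-HIT, L1-HIT, VC-HIT]

  [0] addr=0x18 blk=6 s=0: MISS | VC []
  [1] addr=0x1b blk=6 s=0: L1-HIT | VC []
  [2] addr=0x1b blk=6 s=0: L1-HIT | VC []
  [3] addr=0x18 blk=6 s=0: L1-HIT | VC []
  [4] addr=0xb blk=2 s=0: MISS | VC [6]
  [5] addr=0x1a blk=6 s=0: VC-HIT | VC [2]
  [6] addr=0x30 blk=12 s=0: MISS | VC [2, 6]
  [7] addr=0xa blk=2 s=0: VC-HIT | VC [12, 6]
  [8] addr=0xa blk=2 s=0: L1-HIT | VC [12, 6]
  [9] addr=0x33 blk=12 s=0: VC-HIT | VC [2, 6]
  [10] addr=0x9 blk=2 s=0: VC-HIT | VC [12, 6]
  [11] addr=0x1b blk=6 s=0: VC-HIT | VC [12, 2]
  [12] addr=0x19 blk=6 s=0: L1-HIT | VC [12, 2]
  [13] addr=0x1b blk=6 s=0: L1-HIT | VC [12, 2]
  [14] addr=0xb blk=2 s=0: VC-HIT | VC [12, 6]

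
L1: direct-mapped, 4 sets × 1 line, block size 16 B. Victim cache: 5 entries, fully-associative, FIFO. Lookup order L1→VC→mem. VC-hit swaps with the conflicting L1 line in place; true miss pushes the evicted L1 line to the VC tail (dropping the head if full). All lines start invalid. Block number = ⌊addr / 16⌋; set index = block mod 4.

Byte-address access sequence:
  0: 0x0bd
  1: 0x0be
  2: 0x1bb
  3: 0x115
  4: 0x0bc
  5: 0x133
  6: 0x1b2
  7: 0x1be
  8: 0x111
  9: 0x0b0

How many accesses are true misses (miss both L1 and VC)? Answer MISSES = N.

MISSES = 4

  [0] addr=0xbd blk=11 s=3: MISS | VC []
  [1] addr=0xbe blk=11 s=3: L1-HIT | VC []
  [2] addr=0x1bb blk=27 s=3: MISS | VC [11]
  [3] addr=0x115 blk=17 s=1: MISS | VC [11]
  [4] addr=0xbc blk=11 s=3: VC-HIT | VC [27]
  [5] addr=0x133 blk=19 s=3: MISS | VC [27, 11]
  [6] addr=0x1b2 blk=27 s=3: VC-HIT | VC [19, 11]
  [7] addr=0x1be blk=27 s=3: L1-HIT | VC [19, 11]
  [8] addr=0x111 blk=17 s=1: L1-HIT | VC [19, 11]
  [9] addr=0xb0 blk=11 s=3: VC-HIT | VC [19, 27]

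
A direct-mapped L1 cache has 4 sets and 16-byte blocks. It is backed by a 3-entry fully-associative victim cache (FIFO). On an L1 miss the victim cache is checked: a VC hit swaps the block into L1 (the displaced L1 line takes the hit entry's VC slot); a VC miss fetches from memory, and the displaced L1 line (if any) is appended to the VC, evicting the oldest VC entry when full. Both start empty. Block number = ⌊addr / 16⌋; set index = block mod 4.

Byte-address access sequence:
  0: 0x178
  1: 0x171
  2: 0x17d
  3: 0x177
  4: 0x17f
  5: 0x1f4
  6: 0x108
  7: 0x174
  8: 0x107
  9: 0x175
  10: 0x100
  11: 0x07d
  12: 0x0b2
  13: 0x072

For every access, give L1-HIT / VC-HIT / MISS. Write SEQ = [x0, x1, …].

SEQ = [MISS, L1-HIT, L1-HIT, L1-HIT, L1-HIT, MISS, MISS, VC-HIT, L1-HIT, L1-HIT, L1-HIT, MISS, MISS, VC-HIT]

#0 0x178→b23/s3 MISS; vc=[]
#1 0x171→b23/s3 L1-HIT; vc=[]
#2 0x17d→b23/s3 L1-HIT; vc=[]
#3 0x177→b23/s3 L1-HIT; vc=[]
#4 0x17f→b23/s3 L1-HIT; vc=[]
#5 0x1f4→b31/s3 MISS; vc=[23]
#6 0x108→b16/s0 MISS; vc=[23]
#7 0x174→b23/s3 VC-HIT; vc=[31]
#8 0x107→b16/s0 L1-HIT; vc=[31]
#9 0x175→b23/s3 L1-HIT; vc=[31]
#10 0x100→b16/s0 L1-HIT; vc=[31]
#11 0x7d→b7/s3 MISS; vc=[31,23]
#12 0xb2→b11/s3 MISS; vc=[31,23,7]
#13 0x72→b7/s3 VC-HIT; vc=[31,23,11]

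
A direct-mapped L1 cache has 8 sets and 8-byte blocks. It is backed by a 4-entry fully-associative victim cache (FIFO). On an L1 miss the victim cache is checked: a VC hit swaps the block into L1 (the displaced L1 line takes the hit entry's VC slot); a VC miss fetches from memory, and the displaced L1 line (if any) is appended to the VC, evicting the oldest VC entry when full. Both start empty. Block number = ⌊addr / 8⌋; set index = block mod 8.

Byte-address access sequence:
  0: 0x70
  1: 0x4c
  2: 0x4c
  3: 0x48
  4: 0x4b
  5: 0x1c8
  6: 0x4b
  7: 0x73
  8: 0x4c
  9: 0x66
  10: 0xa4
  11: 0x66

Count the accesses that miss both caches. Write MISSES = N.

MISSES = 5

  [0] addr=0x70 blk=14 s=6: MISS | VC []
  [1] addr=0x4c blk=9 s=1: MISS | VC []
  [2] addr=0x4c blk=9 s=1: L1-HIT | VC []
  [3] addr=0x48 blk=9 s=1: L1-HIT | VC []
  [4] addr=0x4b blk=9 s=1: L1-HIT | VC []
  [5] addr=0x1c8 blk=57 s=1: MISS | VC [9]
  [6] addr=0x4b blk=9 s=1: VC-HIT | VC [57]
  [7] addr=0x73 blk=14 s=6: L1-HIT | VC [57]
  [8] addr=0x4c blk=9 s=1: L1-HIT | VC [57]
  [9] addr=0x66 blk=12 s=4: MISS | VC [57]
  [10] addr=0xa4 blk=20 s=4: MISS | VC [57, 12]
  [11] addr=0x66 blk=12 s=4: VC-HIT | VC [57, 20]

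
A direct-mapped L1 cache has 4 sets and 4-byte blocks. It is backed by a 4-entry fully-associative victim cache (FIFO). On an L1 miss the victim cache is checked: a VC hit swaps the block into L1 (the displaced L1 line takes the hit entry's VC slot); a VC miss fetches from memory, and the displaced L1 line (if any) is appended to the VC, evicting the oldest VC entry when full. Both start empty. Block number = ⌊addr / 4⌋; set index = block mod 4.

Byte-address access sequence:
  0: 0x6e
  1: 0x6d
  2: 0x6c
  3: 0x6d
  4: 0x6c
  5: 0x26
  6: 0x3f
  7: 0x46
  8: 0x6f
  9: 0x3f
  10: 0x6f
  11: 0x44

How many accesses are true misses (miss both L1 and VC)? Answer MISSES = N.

MISSES = 4

  [0] addr=0x6e blk=27 s=3: MISS | VC []
  [1] addr=0x6d blk=27 s=3: L1-HIT | VC []
  [2] addr=0x6c blk=27 s=3: L1-HIT | VC []
  [3] addr=0x6d blk=27 s=3: L1-HIT | VC []
  [4] addr=0x6c blk=27 s=3: L1-HIT | VC []
  [5] addr=0x26 blk=9 s=1: MISS | VC []
  [6] addr=0x3f blk=15 s=3: MISS | VC [27]
  [7] addr=0x46 blk=17 s=1: MISS | VC [27, 9]
  [8] addr=0x6f blk=27 s=3: VC-HIT | VC [15, 9]
  [9] addr=0x3f blk=15 s=3: VC-HIT | VC [27, 9]
  [10] addr=0x6f blk=27 s=3: VC-HIT | VC [15, 9]
  [11] addr=0x44 blk=17 s=1: L1-HIT | VC [15, 9]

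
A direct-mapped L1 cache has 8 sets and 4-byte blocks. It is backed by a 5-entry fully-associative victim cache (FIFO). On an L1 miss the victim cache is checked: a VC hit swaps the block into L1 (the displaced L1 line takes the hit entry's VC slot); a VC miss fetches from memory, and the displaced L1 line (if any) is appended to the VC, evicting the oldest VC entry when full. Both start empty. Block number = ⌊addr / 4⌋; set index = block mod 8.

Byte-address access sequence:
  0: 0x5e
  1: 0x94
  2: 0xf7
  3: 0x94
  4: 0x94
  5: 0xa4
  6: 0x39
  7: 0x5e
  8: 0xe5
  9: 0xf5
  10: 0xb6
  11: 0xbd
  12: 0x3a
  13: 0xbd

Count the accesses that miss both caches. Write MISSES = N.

#0 0x5e→b23/s7 MISS; vc=[]
#1 0x94→b37/s5 MISS; vc=[]
#2 0xf7→b61/s5 MISS; vc=[37]
#3 0x94→b37/s5 VC-HIT; vc=[61]
#4 0x94→b37/s5 L1-HIT; vc=[61]
#5 0xa4→b41/s1 MISS; vc=[61]
#6 0x39→b14/s6 MISS; vc=[61]
#7 0x5e→b23/s7 L1-HIT; vc=[61]
#8 0xe5→b57/s1 MISS; vc=[61,41]
#9 0xf5→b61/s5 VC-HIT; vc=[37,41]
#10 0xb6→b45/s5 MISS; vc=[37,41,61]
#11 0xbd→b47/s7 MISS; vc=[37,41,61,23]
#12 0x3a→b14/s6 L1-HIT; vc=[37,41,61,23]
#13 0xbd→b47/s7 L1-HIT; vc=[37,41,61,23]

MISSES = 8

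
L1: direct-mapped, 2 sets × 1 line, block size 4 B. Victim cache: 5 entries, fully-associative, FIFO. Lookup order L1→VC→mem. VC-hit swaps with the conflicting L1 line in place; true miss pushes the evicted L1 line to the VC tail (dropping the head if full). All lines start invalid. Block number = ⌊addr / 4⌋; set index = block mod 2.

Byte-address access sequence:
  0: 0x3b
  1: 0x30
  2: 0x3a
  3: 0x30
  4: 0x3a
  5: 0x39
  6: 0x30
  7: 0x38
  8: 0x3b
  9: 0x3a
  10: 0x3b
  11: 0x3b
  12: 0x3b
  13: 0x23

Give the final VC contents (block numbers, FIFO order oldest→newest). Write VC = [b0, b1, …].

VC = [12, 14]

  [0] addr=0x3b blk=14 s=0: MISS | VC []
  [1] addr=0x30 blk=12 s=0: MISS | VC [14]
  [2] addr=0x3a blk=14 s=0: VC-HIT | VC [12]
  [3] addr=0x30 blk=12 s=0: VC-HIT | VC [14]
  [4] addr=0x3a blk=14 s=0: VC-HIT | VC [12]
  [5] addr=0x39 blk=14 s=0: L1-HIT | VC [12]
  [6] addr=0x30 blk=12 s=0: VC-HIT | VC [14]
  [7] addr=0x38 blk=14 s=0: VC-HIT | VC [12]
  [8] addr=0x3b blk=14 s=0: L1-HIT | VC [12]
  [9] addr=0x3a blk=14 s=0: L1-HIT | VC [12]
  [10] addr=0x3b blk=14 s=0: L1-HIT | VC [12]
  [11] addr=0x3b blk=14 s=0: L1-HIT | VC [12]
  [12] addr=0x3b blk=14 s=0: L1-HIT | VC [12]
  [13] addr=0x23 blk=8 s=0: MISS | VC [12, 14]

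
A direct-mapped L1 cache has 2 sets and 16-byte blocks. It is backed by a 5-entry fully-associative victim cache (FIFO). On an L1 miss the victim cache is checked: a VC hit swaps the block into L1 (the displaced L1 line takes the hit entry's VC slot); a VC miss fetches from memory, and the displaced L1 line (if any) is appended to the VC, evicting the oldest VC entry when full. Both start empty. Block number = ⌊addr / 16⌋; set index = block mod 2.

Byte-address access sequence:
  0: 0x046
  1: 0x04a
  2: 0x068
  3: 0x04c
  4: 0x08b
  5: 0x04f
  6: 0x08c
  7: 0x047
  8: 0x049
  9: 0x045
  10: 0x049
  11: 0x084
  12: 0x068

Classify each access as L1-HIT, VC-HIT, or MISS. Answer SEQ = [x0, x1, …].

0: 0x46 (blk 4, set 0) → MISS  vc=[]
1: 0x4a (blk 4, set 0) → L1-HIT  vc=[]
2: 0x68 (blk 6, set 0) → MISS  vc=[4]
3: 0x4c (blk 4, set 0) → VC-HIT  vc=[6]
4: 0x8b (blk 8, set 0) → MISS  vc=[6, 4]
5: 0x4f (blk 4, set 0) → VC-HIT  vc=[6, 8]
6: 0x8c (blk 8, set 0) → VC-HIT  vc=[6, 4]
7: 0x47 (blk 4, set 0) → VC-HIT  vc=[6, 8]
8: 0x49 (blk 4, set 0) → L1-HIT  vc=[6, 8]
9: 0x45 (blk 4, set 0) → L1-HIT  vc=[6, 8]
10: 0x49 (blk 4, set 0) → L1-HIT  vc=[6, 8]
11: 0x84 (blk 8, set 0) → VC-HIT  vc=[6, 4]
12: 0x68 (blk 6, set 0) → VC-HIT  vc=[8, 4]

SEQ = [MISS, L1-HIT, MISS, VC-HIT, MISS, VC-HIT, VC-HIT, VC-HIT, L1-HIT, L1-HIT, L1-HIT, VC-HIT, VC-HIT]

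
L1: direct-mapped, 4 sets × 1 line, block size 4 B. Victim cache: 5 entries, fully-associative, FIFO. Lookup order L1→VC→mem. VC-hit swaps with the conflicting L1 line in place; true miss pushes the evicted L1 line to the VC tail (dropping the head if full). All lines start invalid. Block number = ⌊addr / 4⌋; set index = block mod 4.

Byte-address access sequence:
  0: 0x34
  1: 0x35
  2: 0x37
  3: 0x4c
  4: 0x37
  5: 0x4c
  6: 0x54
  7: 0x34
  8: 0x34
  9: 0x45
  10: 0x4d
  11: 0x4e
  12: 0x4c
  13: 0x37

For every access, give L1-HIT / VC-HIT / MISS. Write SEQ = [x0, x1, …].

SEQ = [MISS, L1-HIT, L1-HIT, MISS, L1-HIT, L1-HIT, MISS, VC-HIT, L1-HIT, MISS, L1-HIT, L1-HIT, L1-HIT, VC-HIT]

  [0] addr=0x34 blk=13 s=1: MISS | VC []
  [1] addr=0x35 blk=13 s=1: L1-HIT | VC []
  [2] addr=0x37 blk=13 s=1: L1-HIT | VC []
  [3] addr=0x4c blk=19 s=3: MISS | VC []
  [4] addr=0x37 blk=13 s=1: L1-HIT | VC []
  [5] addr=0x4c blk=19 s=3: L1-HIT | VC []
  [6] addr=0x54 blk=21 s=1: MISS | VC [13]
  [7] addr=0x34 blk=13 s=1: VC-HIT | VC [21]
  [8] addr=0x34 blk=13 s=1: L1-HIT | VC [21]
  [9] addr=0x45 blk=17 s=1: MISS | VC [21, 13]
  [10] addr=0x4d blk=19 s=3: L1-HIT | VC [21, 13]
  [11] addr=0x4e blk=19 s=3: L1-HIT | VC [21, 13]
  [12] addr=0x4c blk=19 s=3: L1-HIT | VC [21, 13]
  [13] addr=0x37 blk=13 s=1: VC-HIT | VC [21, 17]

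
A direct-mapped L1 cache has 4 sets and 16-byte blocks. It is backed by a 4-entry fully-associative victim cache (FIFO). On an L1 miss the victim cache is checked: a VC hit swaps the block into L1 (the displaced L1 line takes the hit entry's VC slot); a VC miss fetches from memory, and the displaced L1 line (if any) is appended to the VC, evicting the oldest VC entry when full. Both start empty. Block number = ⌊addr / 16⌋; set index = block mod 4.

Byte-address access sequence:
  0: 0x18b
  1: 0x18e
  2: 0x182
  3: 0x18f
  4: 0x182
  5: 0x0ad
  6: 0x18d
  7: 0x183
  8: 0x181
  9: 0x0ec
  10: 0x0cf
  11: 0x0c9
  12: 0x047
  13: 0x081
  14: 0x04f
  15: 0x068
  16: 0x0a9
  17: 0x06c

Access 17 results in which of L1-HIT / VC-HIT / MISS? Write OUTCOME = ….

OUTCOME = VC-HIT

0: 0x18b (blk 24, set 0) → MISS  vc=[]
1: 0x18e (blk 24, set 0) → L1-HIT  vc=[]
2: 0x182 (blk 24, set 0) → L1-HIT  vc=[]
3: 0x18f (blk 24, set 0) → L1-HIT  vc=[]
4: 0x182 (blk 24, set 0) → L1-HIT  vc=[]
5: 0xad (blk 10, set 2) → MISS  vc=[]
6: 0x18d (blk 24, set 0) → L1-HIT  vc=[]
7: 0x183 (blk 24, set 0) → L1-HIT  vc=[]
8: 0x181 (blk 24, set 0) → L1-HIT  vc=[]
9: 0xec (blk 14, set 2) → MISS  vc=[10]
10: 0xcf (blk 12, set 0) → MISS  vc=[10, 24]
11: 0xc9 (blk 12, set 0) → L1-HIT  vc=[10, 24]
12: 0x47 (blk 4, set 0) → MISS  vc=[10, 24, 12]
13: 0x81 (blk 8, set 0) → MISS  vc=[10, 24, 12, 4]
14: 0x4f (blk 4, set 0) → VC-HIT  vc=[10, 24, 12, 8]
15: 0x68 (blk 6, set 2) → MISS  vc=[24, 12, 8, 14]
16: 0xa9 (blk 10, set 2) → MISS  vc=[12, 8, 14, 6]
17: 0x6c (blk 6, set 2) → VC-HIT  vc=[12, 8, 14, 10]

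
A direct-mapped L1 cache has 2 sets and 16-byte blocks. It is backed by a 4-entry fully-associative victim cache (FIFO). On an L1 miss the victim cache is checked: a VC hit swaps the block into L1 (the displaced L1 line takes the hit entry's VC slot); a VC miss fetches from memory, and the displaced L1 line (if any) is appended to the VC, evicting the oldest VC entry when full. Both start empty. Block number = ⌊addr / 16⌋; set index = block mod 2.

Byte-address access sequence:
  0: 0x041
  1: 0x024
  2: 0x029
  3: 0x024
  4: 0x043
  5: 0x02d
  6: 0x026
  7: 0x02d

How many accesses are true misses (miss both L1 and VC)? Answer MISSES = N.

#0 0x41→b4/s0 MISS; vc=[]
#1 0x24→b2/s0 MISS; vc=[4]
#2 0x29→b2/s0 L1-HIT; vc=[4]
#3 0x24→b2/s0 L1-HIT; vc=[4]
#4 0x43→b4/s0 VC-HIT; vc=[2]
#5 0x2d→b2/s0 VC-HIT; vc=[4]
#6 0x26→b2/s0 L1-HIT; vc=[4]
#7 0x2d→b2/s0 L1-HIT; vc=[4]

MISSES = 2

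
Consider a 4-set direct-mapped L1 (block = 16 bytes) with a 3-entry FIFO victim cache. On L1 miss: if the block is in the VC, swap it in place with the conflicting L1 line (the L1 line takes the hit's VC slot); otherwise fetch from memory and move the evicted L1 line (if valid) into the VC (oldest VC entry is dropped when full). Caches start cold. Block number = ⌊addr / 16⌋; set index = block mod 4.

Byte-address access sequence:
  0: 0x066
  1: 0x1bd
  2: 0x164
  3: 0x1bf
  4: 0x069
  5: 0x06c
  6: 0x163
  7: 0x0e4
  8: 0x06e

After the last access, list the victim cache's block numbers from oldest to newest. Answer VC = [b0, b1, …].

VC = [14, 22]

#0 0x66→b6/s2 MISS; vc=[]
#1 0x1bd→b27/s3 MISS; vc=[]
#2 0x164→b22/s2 MISS; vc=[6]
#3 0x1bf→b27/s3 L1-HIT; vc=[6]
#4 0x69→b6/s2 VC-HIT; vc=[22]
#5 0x6c→b6/s2 L1-HIT; vc=[22]
#6 0x163→b22/s2 VC-HIT; vc=[6]
#7 0xe4→b14/s2 MISS; vc=[6,22]
#8 0x6e→b6/s2 VC-HIT; vc=[14,22]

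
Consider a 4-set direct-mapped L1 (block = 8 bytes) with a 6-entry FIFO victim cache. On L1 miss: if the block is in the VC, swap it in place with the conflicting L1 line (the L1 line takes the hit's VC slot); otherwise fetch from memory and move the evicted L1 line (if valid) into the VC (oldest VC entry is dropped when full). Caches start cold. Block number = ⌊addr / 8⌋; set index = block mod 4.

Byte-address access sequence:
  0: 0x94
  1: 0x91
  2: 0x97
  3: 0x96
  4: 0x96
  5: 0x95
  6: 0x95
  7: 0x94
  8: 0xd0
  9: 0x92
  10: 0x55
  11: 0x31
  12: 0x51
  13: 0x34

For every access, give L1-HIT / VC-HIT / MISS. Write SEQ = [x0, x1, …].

0: 0x94 (blk 18, set 2) → MISS  vc=[]
1: 0x91 (blk 18, set 2) → L1-HIT  vc=[]
2: 0x97 (blk 18, set 2) → L1-HIT  vc=[]
3: 0x96 (blk 18, set 2) → L1-HIT  vc=[]
4: 0x96 (blk 18, set 2) → L1-HIT  vc=[]
5: 0x95 (blk 18, set 2) → L1-HIT  vc=[]
6: 0x95 (blk 18, set 2) → L1-HIT  vc=[]
7: 0x94 (blk 18, set 2) → L1-HIT  vc=[]
8: 0xd0 (blk 26, set 2) → MISS  vc=[18]
9: 0x92 (blk 18, set 2) → VC-HIT  vc=[26]
10: 0x55 (blk 10, set 2) → MISS  vc=[26, 18]
11: 0x31 (blk 6, set 2) → MISS  vc=[26, 18, 10]
12: 0x51 (blk 10, set 2) → VC-HIT  vc=[26, 18, 6]
13: 0x34 (blk 6, set 2) → VC-HIT  vc=[26, 18, 10]

SEQ = [MISS, L1-HIT, L1-HIT, L1-HIT, L1-HIT, L1-HIT, L1-HIT, L1-HIT, MISS, VC-HIT, MISS, MISS, VC-HIT, VC-HIT]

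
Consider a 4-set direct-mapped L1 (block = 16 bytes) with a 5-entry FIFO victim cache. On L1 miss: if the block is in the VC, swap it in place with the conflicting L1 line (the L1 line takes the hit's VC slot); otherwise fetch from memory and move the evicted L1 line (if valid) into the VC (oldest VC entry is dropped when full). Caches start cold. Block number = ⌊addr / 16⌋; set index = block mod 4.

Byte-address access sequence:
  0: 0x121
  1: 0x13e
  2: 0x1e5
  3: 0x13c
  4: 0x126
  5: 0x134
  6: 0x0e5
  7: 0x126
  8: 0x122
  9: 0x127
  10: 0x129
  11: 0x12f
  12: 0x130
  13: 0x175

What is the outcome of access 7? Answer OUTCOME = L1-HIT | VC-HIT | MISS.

  [0] addr=0x121 blk=18 s=2: MISS | VC []
  [1] addr=0x13e blk=19 s=3: MISS | VC []
  [2] addr=0x1e5 blk=30 s=2: MISS | VC [18]
  [3] addr=0x13c blk=19 s=3: L1-HIT | VC [18]
  [4] addr=0x126 blk=18 s=2: VC-HIT | VC [30]
  [5] addr=0x134 blk=19 s=3: L1-HIT | VC [30]
  [6] addr=0xe5 blk=14 s=2: MISS | VC [30, 18]
  [7] addr=0x126 blk=18 s=2: VC-HIT | VC [30, 14]
  [8] addr=0x122 blk=18 s=2: L1-HIT | VC [30, 14]
  [9] addr=0x127 blk=18 s=2: L1-HIT | VC [30, 14]
  [10] addr=0x129 blk=18 s=2: L1-HIT | VC [30, 14]
  [11] addr=0x12f blk=18 s=2: L1-HIT | VC [30, 14]
  [12] addr=0x130 blk=19 s=3: L1-HIT | VC [30, 14]
  [13] addr=0x175 blk=23 s=3: MISS | VC [30, 14, 19]

OUTCOME = VC-HIT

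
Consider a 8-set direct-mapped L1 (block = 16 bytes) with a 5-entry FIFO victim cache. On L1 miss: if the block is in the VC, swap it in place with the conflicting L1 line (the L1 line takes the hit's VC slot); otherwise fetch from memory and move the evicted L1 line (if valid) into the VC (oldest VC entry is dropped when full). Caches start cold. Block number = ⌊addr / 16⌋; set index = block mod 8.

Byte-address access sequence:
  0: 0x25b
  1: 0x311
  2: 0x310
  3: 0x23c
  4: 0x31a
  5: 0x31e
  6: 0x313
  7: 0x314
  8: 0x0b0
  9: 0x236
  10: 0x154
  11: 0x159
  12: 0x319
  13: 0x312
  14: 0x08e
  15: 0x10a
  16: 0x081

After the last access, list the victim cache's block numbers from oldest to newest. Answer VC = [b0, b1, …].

VC = [11, 37, 16]

0: 0x25b (blk 37, set 5) → MISS  vc=[]
1: 0x311 (blk 49, set 1) → MISS  vc=[]
2: 0x310 (blk 49, set 1) → L1-HIT  vc=[]
3: 0x23c (blk 35, set 3) → MISS  vc=[]
4: 0x31a (blk 49, set 1) → L1-HIT  vc=[]
5: 0x31e (blk 49, set 1) → L1-HIT  vc=[]
6: 0x313 (blk 49, set 1) → L1-HIT  vc=[]
7: 0x314 (blk 49, set 1) → L1-HIT  vc=[]
8: 0xb0 (blk 11, set 3) → MISS  vc=[35]
9: 0x236 (blk 35, set 3) → VC-HIT  vc=[11]
10: 0x154 (blk 21, set 5) → MISS  vc=[11, 37]
11: 0x159 (blk 21, set 5) → L1-HIT  vc=[11, 37]
12: 0x319 (blk 49, set 1) → L1-HIT  vc=[11, 37]
13: 0x312 (blk 49, set 1) → L1-HIT  vc=[11, 37]
14: 0x8e (blk 8, set 0) → MISS  vc=[11, 37]
15: 0x10a (blk 16, set 0) → MISS  vc=[11, 37, 8]
16: 0x81 (blk 8, set 0) → VC-HIT  vc=[11, 37, 16]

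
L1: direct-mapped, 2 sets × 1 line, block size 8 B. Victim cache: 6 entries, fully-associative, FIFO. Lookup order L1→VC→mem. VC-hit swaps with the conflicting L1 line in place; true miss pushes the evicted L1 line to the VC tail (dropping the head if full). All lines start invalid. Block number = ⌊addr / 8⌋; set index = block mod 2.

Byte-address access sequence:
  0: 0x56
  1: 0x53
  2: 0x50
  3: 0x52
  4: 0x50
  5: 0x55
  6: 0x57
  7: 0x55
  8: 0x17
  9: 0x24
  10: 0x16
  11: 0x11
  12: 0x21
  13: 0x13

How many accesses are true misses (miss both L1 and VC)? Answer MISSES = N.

MISSES = 3

0: 0x56 (blk 10, set 0) → MISS  vc=[]
1: 0x53 (blk 10, set 0) → L1-HIT  vc=[]
2: 0x50 (blk 10, set 0) → L1-HIT  vc=[]
3: 0x52 (blk 10, set 0) → L1-HIT  vc=[]
4: 0x50 (blk 10, set 0) → L1-HIT  vc=[]
5: 0x55 (blk 10, set 0) → L1-HIT  vc=[]
6: 0x57 (blk 10, set 0) → L1-HIT  vc=[]
7: 0x55 (blk 10, set 0) → L1-HIT  vc=[]
8: 0x17 (blk 2, set 0) → MISS  vc=[10]
9: 0x24 (blk 4, set 0) → MISS  vc=[10, 2]
10: 0x16 (blk 2, set 0) → VC-HIT  vc=[10, 4]
11: 0x11 (blk 2, set 0) → L1-HIT  vc=[10, 4]
12: 0x21 (blk 4, set 0) → VC-HIT  vc=[10, 2]
13: 0x13 (blk 2, set 0) → VC-HIT  vc=[10, 4]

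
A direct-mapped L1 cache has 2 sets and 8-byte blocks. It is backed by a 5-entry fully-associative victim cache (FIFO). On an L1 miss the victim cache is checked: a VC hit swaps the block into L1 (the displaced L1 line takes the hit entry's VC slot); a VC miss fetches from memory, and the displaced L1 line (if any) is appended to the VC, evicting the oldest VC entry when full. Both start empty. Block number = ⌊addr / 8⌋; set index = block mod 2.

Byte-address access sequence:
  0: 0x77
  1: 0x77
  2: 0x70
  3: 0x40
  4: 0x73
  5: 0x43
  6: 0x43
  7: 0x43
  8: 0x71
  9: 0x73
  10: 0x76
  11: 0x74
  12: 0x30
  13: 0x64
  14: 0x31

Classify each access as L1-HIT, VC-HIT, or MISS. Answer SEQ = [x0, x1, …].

  [0] addr=0x77 blk=14 s=0: MISS | VC []
  [1] addr=0x77 blk=14 s=0: L1-HIT | VC []
  [2] addr=0x70 blk=14 s=0: L1-HIT | VC []
  [3] addr=0x40 blk=8 s=0: MISS | VC [14]
  [4] addr=0x73 blk=14 s=0: VC-HIT | VC [8]
  [5] addr=0x43 blk=8 s=0: VC-HIT | VC [14]
  [6] addr=0x43 blk=8 s=0: L1-HIT | VC [14]
  [7] addr=0x43 blk=8 s=0: L1-HIT | VC [14]
  [8] addr=0x71 blk=14 s=0: VC-HIT | VC [8]
  [9] addr=0x73 blk=14 s=0: L1-HIT | VC [8]
  [10] addr=0x76 blk=14 s=0: L1-HIT | VC [8]
  [11] addr=0x74 blk=14 s=0: L1-HIT | VC [8]
  [12] addr=0x30 blk=6 s=0: MISS | VC [8, 14]
  [13] addr=0x64 blk=12 s=0: MISS | VC [8, 14, 6]
  [14] addr=0x31 blk=6 s=0: VC-HIT | VC [8, 14, 12]

SEQ = [MISS, L1-HIT, L1-HIT, MISS, VC-HIT, VC-HIT, L1-HIT, L1-HIT, VC-HIT, L1-HIT, L1-HIT, L1-HIT, MISS, MISS, VC-HIT]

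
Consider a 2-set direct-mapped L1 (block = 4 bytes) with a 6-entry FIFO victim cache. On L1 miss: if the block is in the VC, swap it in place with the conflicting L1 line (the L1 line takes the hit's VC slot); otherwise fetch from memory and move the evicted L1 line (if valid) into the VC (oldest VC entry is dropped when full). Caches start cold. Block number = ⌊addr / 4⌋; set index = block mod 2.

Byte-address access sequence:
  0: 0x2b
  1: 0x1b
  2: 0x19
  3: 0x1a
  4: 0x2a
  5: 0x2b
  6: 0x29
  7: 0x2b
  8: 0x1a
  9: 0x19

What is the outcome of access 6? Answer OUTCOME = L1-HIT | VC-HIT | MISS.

  [0] addr=0x2b blk=10 s=0: MISS | VC []
  [1] addr=0x1b blk=6 s=0: MISS | VC [10]
  [2] addr=0x19 blk=6 s=0: L1-HIT | VC [10]
  [3] addr=0x1a blk=6 s=0: L1-HIT | VC [10]
  [4] addr=0x2a blk=10 s=0: VC-HIT | VC [6]
  [5] addr=0x2b blk=10 s=0: L1-HIT | VC [6]
  [6] addr=0x29 blk=10 s=0: L1-HIT | VC [6]
  [7] addr=0x2b blk=10 s=0: L1-HIT | VC [6]
  [8] addr=0x1a blk=6 s=0: VC-HIT | VC [10]
  [9] addr=0x19 blk=6 s=0: L1-HIT | VC [10]

OUTCOME = L1-HIT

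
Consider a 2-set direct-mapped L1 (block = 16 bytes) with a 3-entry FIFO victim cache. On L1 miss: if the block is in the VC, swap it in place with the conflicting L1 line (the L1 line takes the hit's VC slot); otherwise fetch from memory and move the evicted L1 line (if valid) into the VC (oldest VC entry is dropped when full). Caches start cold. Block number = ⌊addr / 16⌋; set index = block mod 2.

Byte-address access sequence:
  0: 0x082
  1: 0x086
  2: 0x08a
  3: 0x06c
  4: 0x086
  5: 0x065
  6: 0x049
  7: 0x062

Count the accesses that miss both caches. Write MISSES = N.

#0 0x82→b8/s0 MISS; vc=[]
#1 0x86→b8/s0 L1-HIT; vc=[]
#2 0x8a→b8/s0 L1-HIT; vc=[]
#3 0x6c→b6/s0 MISS; vc=[8]
#4 0x86→b8/s0 VC-HIT; vc=[6]
#5 0x65→b6/s0 VC-HIT; vc=[8]
#6 0x49→b4/s0 MISS; vc=[8,6]
#7 0x62→b6/s0 VC-HIT; vc=[8,4]

MISSES = 3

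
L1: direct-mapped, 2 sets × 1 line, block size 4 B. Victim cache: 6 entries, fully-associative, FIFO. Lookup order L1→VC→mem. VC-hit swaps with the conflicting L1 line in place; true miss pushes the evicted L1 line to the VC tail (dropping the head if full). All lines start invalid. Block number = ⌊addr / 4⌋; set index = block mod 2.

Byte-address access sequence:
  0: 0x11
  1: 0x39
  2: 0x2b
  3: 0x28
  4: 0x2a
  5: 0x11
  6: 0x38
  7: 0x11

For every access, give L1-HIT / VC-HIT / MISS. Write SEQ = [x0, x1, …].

SEQ = [MISS, MISS, MISS, L1-HIT, L1-HIT, VC-HIT, VC-HIT, VC-HIT]

#0 0x11→b4/s0 MISS; vc=[]
#1 0x39→b14/s0 MISS; vc=[4]
#2 0x2b→b10/s0 MISS; vc=[4,14]
#3 0x28→b10/s0 L1-HIT; vc=[4,14]
#4 0x2a→b10/s0 L1-HIT; vc=[4,14]
#5 0x11→b4/s0 VC-HIT; vc=[10,14]
#6 0x38→b14/s0 VC-HIT; vc=[10,4]
#7 0x11→b4/s0 VC-HIT; vc=[10,14]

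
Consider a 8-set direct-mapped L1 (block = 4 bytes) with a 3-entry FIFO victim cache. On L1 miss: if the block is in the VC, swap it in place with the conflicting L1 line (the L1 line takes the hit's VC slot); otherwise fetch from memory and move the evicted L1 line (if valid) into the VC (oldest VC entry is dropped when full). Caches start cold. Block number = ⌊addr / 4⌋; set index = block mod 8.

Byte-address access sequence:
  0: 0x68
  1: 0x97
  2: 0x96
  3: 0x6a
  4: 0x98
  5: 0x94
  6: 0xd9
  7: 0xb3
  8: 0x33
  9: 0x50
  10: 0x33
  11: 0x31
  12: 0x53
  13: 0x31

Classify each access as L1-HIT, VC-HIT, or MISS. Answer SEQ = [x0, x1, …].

SEQ = [MISS, MISS, L1-HIT, L1-HIT, MISS, L1-HIT, MISS, MISS, MISS, MISS, VC-HIT, L1-HIT, VC-HIT, VC-HIT]

0: 0x68 (blk 26, set 2) → MISS  vc=[]
1: 0x97 (blk 37, set 5) → MISS  vc=[]
2: 0x96 (blk 37, set 5) → L1-HIT  vc=[]
3: 0x6a (blk 26, set 2) → L1-HIT  vc=[]
4: 0x98 (blk 38, set 6) → MISS  vc=[]
5: 0x94 (blk 37, set 5) → L1-HIT  vc=[]
6: 0xd9 (blk 54, set 6) → MISS  vc=[38]
7: 0xb3 (blk 44, set 4) → MISS  vc=[38]
8: 0x33 (blk 12, set 4) → MISS  vc=[38, 44]
9: 0x50 (blk 20, set 4) → MISS  vc=[38, 44, 12]
10: 0x33 (blk 12, set 4) → VC-HIT  vc=[38, 44, 20]
11: 0x31 (blk 12, set 4) → L1-HIT  vc=[38, 44, 20]
12: 0x53 (blk 20, set 4) → VC-HIT  vc=[38, 44, 12]
13: 0x31 (blk 12, set 4) → VC-HIT  vc=[38, 44, 20]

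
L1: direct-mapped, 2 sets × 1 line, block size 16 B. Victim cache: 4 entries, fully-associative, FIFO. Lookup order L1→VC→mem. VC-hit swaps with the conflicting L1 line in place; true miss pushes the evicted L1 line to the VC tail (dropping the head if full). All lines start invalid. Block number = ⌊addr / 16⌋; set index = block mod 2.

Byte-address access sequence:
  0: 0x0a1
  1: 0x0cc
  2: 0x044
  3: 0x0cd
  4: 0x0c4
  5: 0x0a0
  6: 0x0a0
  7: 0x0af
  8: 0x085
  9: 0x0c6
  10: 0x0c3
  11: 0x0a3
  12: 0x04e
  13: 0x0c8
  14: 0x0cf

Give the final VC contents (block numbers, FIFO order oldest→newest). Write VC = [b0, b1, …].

VC = [8, 10, 4]

  [0] addr=0xa1 blk=10 s=0: MISS | VC []
  [1] addr=0xcc blk=12 s=0: MISS | VC [10]
  [2] addr=0x44 blk=4 s=0: MISS | VC [10, 12]
  [3] addr=0xcd blk=12 s=0: VC-HIT | VC [10, 4]
  [4] addr=0xc4 blk=12 s=0: L1-HIT | VC [10, 4]
  [5] addr=0xa0 blk=10 s=0: VC-HIT | VC [12, 4]
  [6] addr=0xa0 blk=10 s=0: L1-HIT | VC [12, 4]
  [7] addr=0xaf blk=10 s=0: L1-HIT | VC [12, 4]
  [8] addr=0x85 blk=8 s=0: MISS | VC [12, 4, 10]
  [9] addr=0xc6 blk=12 s=0: VC-HIT | VC [8, 4, 10]
  [10] addr=0xc3 blk=12 s=0: L1-HIT | VC [8, 4, 10]
  [11] addr=0xa3 blk=10 s=0: VC-HIT | VC [8, 4, 12]
  [12] addr=0x4e blk=4 s=0: VC-HIT | VC [8, 10, 12]
  [13] addr=0xc8 blk=12 s=0: VC-HIT | VC [8, 10, 4]
  [14] addr=0xcf blk=12 s=0: L1-HIT | VC [8, 10, 4]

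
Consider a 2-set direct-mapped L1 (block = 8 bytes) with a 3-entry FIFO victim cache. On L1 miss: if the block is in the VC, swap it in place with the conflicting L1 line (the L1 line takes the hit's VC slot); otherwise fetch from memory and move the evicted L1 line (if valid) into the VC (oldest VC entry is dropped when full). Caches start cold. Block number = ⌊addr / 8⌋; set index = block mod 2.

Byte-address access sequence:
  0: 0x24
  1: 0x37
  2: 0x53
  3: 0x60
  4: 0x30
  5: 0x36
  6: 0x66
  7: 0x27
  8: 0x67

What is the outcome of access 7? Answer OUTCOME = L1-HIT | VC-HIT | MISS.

  [0] addr=0x24 blk=4 s=0: MISS | VC []
  [1] addr=0x37 blk=6 s=0: MISS | VC [4]
  [2] addr=0x53 blk=10 s=0: MISS | VC [4, 6]
  [3] addr=0x60 blk=12 s=0: MISS | VC [4, 6, 10]
  [4] addr=0x30 blk=6 s=0: VC-HIT | VC [4, 12, 10]
  [5] addr=0x36 blk=6 s=0: L1-HIT | VC [4, 12, 10]
  [6] addr=0x66 blk=12 s=0: VC-HIT | VC [4, 6, 10]
  [7] addr=0x27 blk=4 s=0: VC-HIT | VC [12, 6, 10]
  [8] addr=0x67 blk=12 s=0: VC-HIT | VC [4, 6, 10]

OUTCOME = VC-HIT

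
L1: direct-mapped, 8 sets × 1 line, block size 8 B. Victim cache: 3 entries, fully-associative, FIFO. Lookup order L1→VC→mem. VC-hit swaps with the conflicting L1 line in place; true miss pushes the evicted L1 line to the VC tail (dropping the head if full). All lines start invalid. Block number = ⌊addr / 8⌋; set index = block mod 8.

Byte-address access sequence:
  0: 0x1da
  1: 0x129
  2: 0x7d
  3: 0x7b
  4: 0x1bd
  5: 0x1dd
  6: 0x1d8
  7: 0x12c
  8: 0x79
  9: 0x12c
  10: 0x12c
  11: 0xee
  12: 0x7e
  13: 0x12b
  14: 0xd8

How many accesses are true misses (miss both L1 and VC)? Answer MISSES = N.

  [0] addr=0x1da blk=59 s=3: MISS | VC []
  [1] addr=0x129 blk=37 s=5: MISS | VC []
  [2] addr=0x7d blk=15 s=7: MISS | VC []
  [3] addr=0x7b blk=15 s=7: L1-HIT | VC []
  [4] addr=0x1bd blk=55 s=7: MISS | VC [15]
  [5] addr=0x1dd blk=59 s=3: L1-HIT | VC [15]
  [6] addr=0x1d8 blk=59 s=3: L1-HIT | VC [15]
  [7] addr=0x12c blk=37 s=5: L1-HIT | VC [15]
  [8] addr=0x79 blk=15 s=7: VC-HIT | VC [55]
  [9] addr=0x12c blk=37 s=5: L1-HIT | VC [55]
  [10] addr=0x12c blk=37 s=5: L1-HIT | VC [55]
  [11] addr=0xee blk=29 s=5: MISS | VC [55, 37]
  [12] addr=0x7e blk=15 s=7: L1-HIT | VC [55, 37]
  [13] addr=0x12b blk=37 s=5: VC-HIT | VC [55, 29]
  [14] addr=0xd8 blk=27 s=3: MISS | VC [55, 29, 59]

MISSES = 6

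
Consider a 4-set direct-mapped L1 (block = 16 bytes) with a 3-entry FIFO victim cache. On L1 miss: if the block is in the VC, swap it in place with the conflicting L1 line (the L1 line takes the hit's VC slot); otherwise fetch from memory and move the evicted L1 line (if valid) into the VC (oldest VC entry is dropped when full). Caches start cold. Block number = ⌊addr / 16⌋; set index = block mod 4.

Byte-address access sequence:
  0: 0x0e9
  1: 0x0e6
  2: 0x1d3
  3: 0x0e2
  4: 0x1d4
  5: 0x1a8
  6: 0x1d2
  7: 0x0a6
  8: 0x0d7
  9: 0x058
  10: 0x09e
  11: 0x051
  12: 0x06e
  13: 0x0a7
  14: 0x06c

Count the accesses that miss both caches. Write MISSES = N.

MISSES = 8

#0 0xe9→b14/s2 MISS; vc=[]
#1 0xe6→b14/s2 L1-HIT; vc=[]
#2 0x1d3→b29/s1 MISS; vc=[]
#3 0xe2→b14/s2 L1-HIT; vc=[]
#4 0x1d4→b29/s1 L1-HIT; vc=[]
#5 0x1a8→b26/s2 MISS; vc=[14]
#6 0x1d2→b29/s1 L1-HIT; vc=[14]
#7 0xa6→b10/s2 MISS; vc=[14,26]
#8 0xd7→b13/s1 MISS; vc=[14,26,29]
#9 0x58→b5/s1 MISS; vc=[26,29,13]
#10 0x9e→b9/s1 MISS; vc=[29,13,5]
#11 0x51→b5/s1 VC-HIT; vc=[29,13,9]
#12 0x6e→b6/s2 MISS; vc=[13,9,10]
#13 0xa7→b10/s2 VC-HIT; vc=[13,9,6]
#14 0x6c→b6/s2 VC-HIT; vc=[13,9,10]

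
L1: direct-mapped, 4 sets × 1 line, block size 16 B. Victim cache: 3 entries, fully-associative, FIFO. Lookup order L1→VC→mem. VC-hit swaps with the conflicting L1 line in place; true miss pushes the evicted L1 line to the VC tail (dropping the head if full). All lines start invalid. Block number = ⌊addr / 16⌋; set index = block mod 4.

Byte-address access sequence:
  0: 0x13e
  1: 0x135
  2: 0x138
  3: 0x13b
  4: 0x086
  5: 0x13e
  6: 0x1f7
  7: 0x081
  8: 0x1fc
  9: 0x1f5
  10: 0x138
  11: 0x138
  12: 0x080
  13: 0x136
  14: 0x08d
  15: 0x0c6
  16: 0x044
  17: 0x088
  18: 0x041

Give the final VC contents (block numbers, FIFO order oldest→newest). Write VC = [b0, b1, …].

VC = [31, 8, 12]

#0 0x13e→b19/s3 MISS; vc=[]
#1 0x135→b19/s3 L1-HIT; vc=[]
#2 0x138→b19/s3 L1-HIT; vc=[]
#3 0x13b→b19/s3 L1-HIT; vc=[]
#4 0x86→b8/s0 MISS; vc=[]
#5 0x13e→b19/s3 L1-HIT; vc=[]
#6 0x1f7→b31/s3 MISS; vc=[19]
#7 0x81→b8/s0 L1-HIT; vc=[19]
#8 0x1fc→b31/s3 L1-HIT; vc=[19]
#9 0x1f5→b31/s3 L1-HIT; vc=[19]
#10 0x138→b19/s3 VC-HIT; vc=[31]
#11 0x138→b19/s3 L1-HIT; vc=[31]
#12 0x80→b8/s0 L1-HIT; vc=[31]
#13 0x136→b19/s3 L1-HIT; vc=[31]
#14 0x8d→b8/s0 L1-HIT; vc=[31]
#15 0xc6→b12/s0 MISS; vc=[31,8]
#16 0x44→b4/s0 MISS; vc=[31,8,12]
#17 0x88→b8/s0 VC-HIT; vc=[31,4,12]
#18 0x41→b4/s0 VC-HIT; vc=[31,8,12]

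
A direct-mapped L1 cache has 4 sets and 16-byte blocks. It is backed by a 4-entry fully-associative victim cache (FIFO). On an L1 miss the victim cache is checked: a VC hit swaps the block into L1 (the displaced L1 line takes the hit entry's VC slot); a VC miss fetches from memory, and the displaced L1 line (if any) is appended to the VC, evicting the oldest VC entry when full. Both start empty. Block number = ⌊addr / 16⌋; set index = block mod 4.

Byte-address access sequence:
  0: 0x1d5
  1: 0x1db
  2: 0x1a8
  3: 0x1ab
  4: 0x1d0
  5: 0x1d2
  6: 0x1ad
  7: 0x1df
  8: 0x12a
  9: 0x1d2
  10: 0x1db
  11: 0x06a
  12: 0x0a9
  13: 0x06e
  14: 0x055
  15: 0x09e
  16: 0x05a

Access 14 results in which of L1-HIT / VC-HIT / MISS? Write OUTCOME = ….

#0 0x1d5→b29/s1 MISS; vc=[]
#1 0x1db→b29/s1 L1-HIT; vc=[]
#2 0x1a8→b26/s2 MISS; vc=[]
#3 0x1ab→b26/s2 L1-HIT; vc=[]
#4 0x1d0→b29/s1 L1-HIT; vc=[]
#5 0x1d2→b29/s1 L1-HIT; vc=[]
#6 0x1ad→b26/s2 L1-HIT; vc=[]
#7 0x1df→b29/s1 L1-HIT; vc=[]
#8 0x12a→b18/s2 MISS; vc=[26]
#9 0x1d2→b29/s1 L1-HIT; vc=[26]
#10 0x1db→b29/s1 L1-HIT; vc=[26]
#11 0x6a→b6/s2 MISS; vc=[26,18]
#12 0xa9→b10/s2 MISS; vc=[26,18,6]
#13 0x6e→b6/s2 VC-HIT; vc=[26,18,10]
#14 0x55→b5/s1 MISS; vc=[26,18,10,29]
#15 0x9e→b9/s1 MISS; vc=[18,10,29,5]
#16 0x5a→b5/s1 VC-HIT; vc=[18,10,29,9]

OUTCOME = MISS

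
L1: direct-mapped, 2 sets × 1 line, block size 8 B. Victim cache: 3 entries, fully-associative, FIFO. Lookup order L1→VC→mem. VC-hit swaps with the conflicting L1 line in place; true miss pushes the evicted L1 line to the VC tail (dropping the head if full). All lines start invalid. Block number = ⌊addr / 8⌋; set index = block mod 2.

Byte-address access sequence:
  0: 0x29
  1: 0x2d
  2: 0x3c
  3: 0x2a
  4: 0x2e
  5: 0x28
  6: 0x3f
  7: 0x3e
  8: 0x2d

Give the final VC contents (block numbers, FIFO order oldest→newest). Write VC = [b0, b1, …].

VC = [7]

#0 0x29→b5/s1 MISS; vc=[]
#1 0x2d→b5/s1 L1-HIT; vc=[]
#2 0x3c→b7/s1 MISS; vc=[5]
#3 0x2a→b5/s1 VC-HIT; vc=[7]
#4 0x2e→b5/s1 L1-HIT; vc=[7]
#5 0x28→b5/s1 L1-HIT; vc=[7]
#6 0x3f→b7/s1 VC-HIT; vc=[5]
#7 0x3e→b7/s1 L1-HIT; vc=[5]
#8 0x2d→b5/s1 VC-HIT; vc=[7]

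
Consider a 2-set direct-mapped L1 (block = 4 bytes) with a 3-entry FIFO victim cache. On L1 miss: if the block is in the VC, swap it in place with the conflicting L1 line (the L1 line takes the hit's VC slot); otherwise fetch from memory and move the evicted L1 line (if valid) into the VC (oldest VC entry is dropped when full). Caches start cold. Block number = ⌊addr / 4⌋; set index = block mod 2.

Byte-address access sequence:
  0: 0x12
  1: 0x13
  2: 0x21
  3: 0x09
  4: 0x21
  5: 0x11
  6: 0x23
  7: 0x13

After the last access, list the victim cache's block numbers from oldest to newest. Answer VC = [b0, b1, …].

VC = [8, 2]

  [0] addr=0x12 blk=4 s=0: MISS | VC []
  [1] addr=0x13 blk=4 s=0: L1-HIT | VC []
  [2] addr=0x21 blk=8 s=0: MISS | VC [4]
  [3] addr=0x9 blk=2 s=0: MISS | VC [4, 8]
  [4] addr=0x21 blk=8 s=0: VC-HIT | VC [4, 2]
  [5] addr=0x11 blk=4 s=0: VC-HIT | VC [8, 2]
  [6] addr=0x23 blk=8 s=0: VC-HIT | VC [4, 2]
  [7] addr=0x13 blk=4 s=0: VC-HIT | VC [8, 2]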